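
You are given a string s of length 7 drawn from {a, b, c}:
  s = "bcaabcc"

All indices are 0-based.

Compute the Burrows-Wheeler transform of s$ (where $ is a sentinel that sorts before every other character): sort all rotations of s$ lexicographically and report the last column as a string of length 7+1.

rank  rotation  last
    0  $bcaabcc  c
    1  aabcc$bc  c
    2  abcc$bca  a
    3  bcaabcc$  $
    4  bcc$bcaa  a
    5  c$bcaabc  c
    6  caabcc$b  b
    7  cc$bcaab  b

cca$acbb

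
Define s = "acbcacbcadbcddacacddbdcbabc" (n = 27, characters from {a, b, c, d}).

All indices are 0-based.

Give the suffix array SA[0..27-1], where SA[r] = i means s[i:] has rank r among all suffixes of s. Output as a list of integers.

[24, 14, 0, 4, 16, 8, 23, 25, 2, 6, 10, 20, 26, 3, 15, 7, 22, 1, 5, 11, 17, 13, 9, 19, 21, 12, 18]

sorted suffixes:
  #0 SA[0]=24  'abc'
  #1 SA[1]=14  'acacddbdcbabc'
  #2 SA[2]=0  'acbcacbcadbcddacacddbdcbabc'
  #3 SA[3]=4  'acbcadbcddacacddbdcbabc'
  #4 SA[4]=16  'acddbdcbabc'
  #5 SA[5]=8  'adbcddacacddbdcbabc'
  #6 SA[6]=23  'babc'
  #7 SA[7]=25  'bc'
  #8 SA[8]=2  'bcacbcadbcddacacddbdcbabc'
  #9 SA[9]=6  'bcadbcddacacddbdcbabc'
  #10 SA[10]=10  'bcddacacddbdcbabc'
  #11 SA[11]=20  'bdcbabc'
  #12 SA[12]=26  'c'
  #13 SA[13]=3  'cacbcadbcddacacddbdcbabc'
  #14 SA[14]=15  'cacddbdcbabc'
  #15 SA[15]=7  'cadbcddacacddbdcbabc'
  #16 SA[16]=22  'cbabc'
  #17 SA[17]=1  'cbcacbcadbcddacacddbdcbabc'
  #18 SA[18]=5  'cbcadbcddacacddbdcbabc'
  #19 SA[19]=11  'cddacacddbdcbabc'
  #20 SA[20]=17  'cddbdcbabc'
  #21 SA[21]=13  'dacacddbdcbabc'
  #22 SA[22]=9  'dbcddacacddbdcbabc'
  #23 SA[23]=19  'dbdcbabc'
  #24 SA[24]=21  'dcbabc'
  #25 SA[25]=12  'ddacacddbdcbabc'
  #26 SA[26]=18  'ddbdcbabc'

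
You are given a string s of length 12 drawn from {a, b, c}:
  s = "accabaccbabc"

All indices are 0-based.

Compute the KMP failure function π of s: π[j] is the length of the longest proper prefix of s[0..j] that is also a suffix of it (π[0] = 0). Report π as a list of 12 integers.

[0, 0, 0, 1, 0, 1, 2, 3, 0, 1, 0, 0]

π[0] = 0
j=1 s[j]='c': π[1]=0 (border '')
j=2 s[j]='c': π[2]=0 (border '')
j=3 s[j]='a': π[3]=1 (border 'a')
j=4 s[j]='b': k: 1→0; π[4]=0 (border '')
j=5 s[j]='a': π[5]=1 (border 'a')
j=6 s[j]='c': π[6]=2 (border 'ac')
j=7 s[j]='c': π[7]=3 (border 'acc')
j=8 s[j]='b': k: 3→0; π[8]=0 (border '')
j=9 s[j]='a': π[9]=1 (border 'a')
j=10 s[j]='b': k: 1→0; π[10]=0 (border '')
j=11 s[j]='c': π[11]=0 (border '')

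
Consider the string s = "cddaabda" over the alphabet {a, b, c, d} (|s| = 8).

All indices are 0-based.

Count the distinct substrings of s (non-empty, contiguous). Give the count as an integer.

rank | idx | suffix
   0 |   7 | a
   1 |   3 | aabda
   2 |   4 | abda
   3 |   5 | bda
   4 |   0 | cddaabda
   5 |   6 | da
   6 |   2 | daabda
   7 |   1 | ddaabda

SA = [7, 3, 4, 5, 0, 6, 2, 1]
i: (SA[i-1],SA[i]) lcp shared
  1: (7,3) 1 'a'
  2: (3,4) 1 'a'
  3: (4,5) 0 ''
  4: (5,0) 0 ''
  5: (0,6) 0 ''
  6: (6,2) 2 'da'
  7: (2,1) 1 'd'

n(n+1)/2 = 8·9/2 = 36
Σ LCP = 0 + 1 + 1 + 0 + 0 + 0 + 2 + 1 = 5
distinct = 36 − 5 = 31

31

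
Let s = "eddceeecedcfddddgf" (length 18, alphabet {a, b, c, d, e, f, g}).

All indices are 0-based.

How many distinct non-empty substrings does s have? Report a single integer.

rank→(start, suffix):
  0 → (7, 'cedcfddddgf')
  1 → (3, 'ceeecedcfddddgf')
  2 → (10, 'cfddddgf')
  3 → (2, 'dceeecedcfddddgf')
  4 → (9, 'dcfddddgf')
  5 → (1, 'ddceeecedcfddddgf')
  6 → (12, 'ddddgf')
  7 → (13, 'dddgf')
  8 → (14, 'ddgf')
  9 → (15, 'dgf')
  10 → (6, 'ecedcfddddgf')
  11 → (8, 'edcfddddgf')
  12 → (0, 'eddceeecedcfddddgf')
  13 → (5, 'eecedcfddddgf')
  14 → (4, 'eeecedcfddddgf')
  15 → (17, 'f')
  16 → (11, 'fddddgf')
  17 → (16, 'gf')

SA = [7, 3, 10, 2, 9, 1, 12, 13, 14, 15, 6, 8, 0, 5, 4, 17, 11, 16]
i: (SA[i-1],SA[i]) lcp shared
  1: (7,3) 2 'ce'
  2: (3,10) 1 'c'
  3: (10,2) 0 ''
  4: (2,9) 2 'dc'
  5: (9,1) 1 'd'
  6: (1,12) 2 'dd'
  7: (12,13) 3 'ddd'
  8: (13,14) 2 'dd'
  9: (14,15) 1 'd'
  10: (15,6) 0 ''
  11: (6,8) 1 'e'
  12: (8,0) 2 'ed'
  13: (0,5) 1 'e'
  14: (5,4) 2 'ee'
  15: (4,17) 0 ''
  16: (17,11) 1 'f'
  17: (11,16) 0 ''

n(n+1)/2 = 18·19/2 = 171
Σ LCP = 0 + 2 + 1 + 0 + 2 + 1 + 2 + 3 + 2 + 1 + 0 + 1 + 2 + 1 + 2 + 0 + 1 + 0 = 21
distinct = 171 − 21 = 150

150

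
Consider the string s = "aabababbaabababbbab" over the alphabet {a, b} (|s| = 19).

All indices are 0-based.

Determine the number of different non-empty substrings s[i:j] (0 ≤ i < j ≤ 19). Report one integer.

rank | idx | suffix
   0 |   0 | aabababbaabababbbab
   1 |   8 | aabababbbab
   2 |  17 | ab
   3 |   1 | abababbaabababbbab
   4 |   9 | abababbbab
   5 |   3 | ababbaabababbbab
   6 |  11 | ababbbab
   7 |   5 | abbaabababbbab
   8 |  13 | abbbab
   9 |  18 | b
  10 |   7 | baabababbbab
  11 |  16 | bab
  12 |   2 | bababbaabababbbab
  13 |  10 | bababbbab
  14 |   4 | babbaabababbbab
  15 |  12 | babbbab
  16 |   6 | bbaabababbbab
  17 |  15 | bbab
  18 |  14 | bbbab

SA = [0, 8, 17, 1, 9, 3, 11, 5, 13, 18, 7, 16, 2, 10, 4, 12, 6, 15, 14]
rank  pair      lcp
   1  s[0:],s[8:]  8  'aabababb'
   2  s[8:],s[17:]  1  'a'
   3  s[17:],s[1:]  2  'ab'
   4  s[1:],s[9:]  7  'abababb'
   5  s[9:],s[3:]  4  'abab'
   6  s[3:],s[11:]  5  'ababb'
   7  s[11:],s[5:]  2  'ab'
   8  s[5:],s[13:]  3  'abb'
   9  s[13:],s[18:]  0  ''
  10  s[18:],s[7:]  1  'b'
  11  s[7:],s[16:]  2  'ba'
  12  s[16:],s[2:]  3  'bab'
  13  s[2:],s[10:]  6  'bababb'
  14  s[10:],s[4:]  3  'bab'
  15  s[4:],s[12:]  4  'babb'
  16  s[12:],s[6:]  1  'b'
  17  s[6:],s[15:]  3  'bba'
  18  s[15:],s[14:]  2  'bb'

n(n+1)/2 = 19·20/2 = 190
Σ LCP = 0 + 8 + 1 + 2 + 7 + 4 + 5 + 2 + 3 + 0 + 1 + 2 + 3 + 6 + 3 + 4 + 1 + 3 + 2 = 57
distinct = 190 − 57 = 133

133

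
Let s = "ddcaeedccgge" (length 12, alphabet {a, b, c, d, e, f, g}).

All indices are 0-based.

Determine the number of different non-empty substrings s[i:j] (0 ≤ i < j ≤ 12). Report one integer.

70

sorted suffixes:
  #0 SA[0]=3  'aeedccgge'
  #1 SA[1]=2  'caeedccgge'
  #2 SA[2]=7  'ccgge'
  #3 SA[3]=8  'cgge'
  #4 SA[4]=1  'dcaeedccgge'
  #5 SA[5]=6  'dccgge'
  #6 SA[6]=0  'ddcaeedccgge'
  #7 SA[7]=11  'e'
  #8 SA[8]=5  'edccgge'
  #9 SA[9]=4  'eedccgge'
  #10 SA[10]=10  'ge'
  #11 SA[11]=9  'gge'

SA = [3, 2, 7, 8, 1, 6, 0, 11, 5, 4, 10, 9]
i: (SA[i-1],SA[i]) lcp shared
  1: (3,2) 0 ''
  2: (2,7) 1 'c'
  3: (7,8) 1 'c'
  4: (8,1) 0 ''
  5: (1,6) 2 'dc'
  6: (6,0) 1 'd'
  7: (0,11) 0 ''
  8: (11,5) 1 'e'
  9: (5,4) 1 'e'
  10: (4,10) 0 ''
  11: (10,9) 1 'g'

n(n+1)/2 = 12·13/2 = 78
Σ LCP = 0 + 0 + 1 + 1 + 0 + 2 + 1 + 0 + 1 + 1 + 0 + 1 = 8
distinct = 78 − 8 = 70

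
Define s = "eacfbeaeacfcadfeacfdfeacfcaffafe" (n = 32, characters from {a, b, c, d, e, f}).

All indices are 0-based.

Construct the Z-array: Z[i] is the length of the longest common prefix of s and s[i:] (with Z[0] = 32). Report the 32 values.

Z[0]=32
i=1: i≥r, start 0; Z[1]=0
i=2: i≥r, start 0; Z[2]=0
i=3: i≥r, start 0; Z[3]=0
i=4: i≥r, start 0; Z[4]=0
i=5: i≥r, start 0; Z[5]=2 extend→box=[5,7)
i=6: min(r-i=1, Z[1]=0)=0; Z[6]=0
i=7: i≥r, start 0; Z[7]=4 extend→box=[7,11)
i=8: min(r-i=3, Z[1]=0)=0; Z[8]=0
i=9: min(r-i=2, Z[2]=0)=0; Z[9]=0
i=10: min(r-i=1, Z[3]=0)=0; Z[10]=0
i=11: i≥r, start 0; Z[11]=0
i=12: i≥r, start 0; Z[12]=0
i=13: i≥r, start 0; Z[13]=0
i=14: i≥r, start 0; Z[14]=0
i=15: i≥r, start 0; Z[15]=4 extend→box=[15,19)
i=16: min(r-i=3, Z[1]=0)=0; Z[16]=0
i=17: min(r-i=2, Z[2]=0)=0; Z[17]=0
i=18: min(r-i=1, Z[3]=0)=0; Z[18]=0
i=19: i≥r, start 0; Z[19]=0
i=20: i≥r, start 0; Z[20]=0
i=21: i≥r, start 0; Z[21]=4 extend→box=[21,25)
i=22: min(r-i=3, Z[1]=0)=0; Z[22]=0
i=23: min(r-i=2, Z[2]=0)=0; Z[23]=0
i=24: min(r-i=1, Z[3]=0)=0; Z[24]=0
i=25: i≥r, start 0; Z[25]=0
i=26: i≥r, start 0; Z[26]=0
i=27: i≥r, start 0; Z[27]=0
i=28: i≥r, start 0; Z[28]=0
i=29: i≥r, start 0; Z[29]=0
i=30: i≥r, start 0; Z[30]=0
i=31: i≥r, start 0; Z[31]=1 extend→box=[31,32)

[32, 0, 0, 0, 0, 2, 0, 4, 0, 0, 0, 0, 0, 0, 0, 4, 0, 0, 0, 0, 0, 4, 0, 0, 0, 0, 0, 0, 0, 0, 0, 1]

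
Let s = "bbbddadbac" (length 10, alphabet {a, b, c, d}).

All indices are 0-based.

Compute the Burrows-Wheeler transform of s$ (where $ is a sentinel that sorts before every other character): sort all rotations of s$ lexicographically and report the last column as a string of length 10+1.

rank  rotation     last
    0  $bbbddadbac  c
    1  ac$bbbddadb  b
    2  adbac$bbbdd  d
    3  bac$bbbddad  d
    4  bbbddadbac$  $
    5  bbddadbac$b  b
    6  bddadbac$bb  b
    7  c$bbbddadba  a
    8  dadbac$bbbd  d
    9  dbac$bbbdda  a
   10  ddadbac$bbb  b

cbdd$bbadab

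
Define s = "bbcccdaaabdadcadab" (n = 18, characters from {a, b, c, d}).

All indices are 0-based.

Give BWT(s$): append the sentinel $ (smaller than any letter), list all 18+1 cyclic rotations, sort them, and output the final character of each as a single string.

bdadacda$badbcccaba

rank  rotation             last
    0  $bbcccdaaabdadcadab  b
    1  aaabdadcadab$bbcccd  d
    2  aabdadcadab$bbcccda  a
    3  ab$bbcccdaaabdadcad  d
    4  abdadcadab$bbcccdaa  a
    5  adab$bbcccdaaabdadc  c
    6  adcadab$bbcccdaaabd  d
    7  b$bbcccdaaabdadcada  a
    8  bbcccdaaabdadcadab$  $
    9  bcccdaaabdadcadab$b  b
   10  bdadcadab$bbcccdaaa  a
   11  cadab$bbcccdaaabdad  d
   12  cccdaaabdadcadab$bb  b
   13  ccdaaabdadcadab$bbc  c
   14  cdaaabdadcadab$bbcc  c
   15  daaabdadcadab$bbccc  c
   16  dab$bbcccdaaabdadca  a
   17  dadcadab$bbcccdaaab  b
   18  dcadab$bbcccdaaabda  a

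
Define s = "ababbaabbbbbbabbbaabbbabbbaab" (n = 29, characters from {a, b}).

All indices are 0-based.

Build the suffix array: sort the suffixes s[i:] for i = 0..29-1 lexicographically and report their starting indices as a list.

[26, 17, 5, 27, 0, 2, 22, 13, 18, 6, 28, 25, 16, 4, 1, 21, 12, 24, 15, 3, 20, 11, 23, 14, 19, 10, 9, 8, 7]

rank | idx | suffix
   0 |  26 | aab
   1 |  17 | aabbbabbbaab
   2 |   5 | aabbbbbbabbbaabbbabbbaab
   3 |  27 | ab
   4 |   0 | ababbaabbbbbbabbbaabbbabbbaab
   5 |   2 | abbaabbbbbbabbbaabbbabbbaab
   6 |  22 | abbbaab
   7 |  13 | abbbaabbbabbbaab
   8 |  18 | abbbabbbaab
   9 |   6 | abbbbbbabbbaabbbabbbaab
  10 |  28 | b
  11 |  25 | baab
  12 |  16 | baabbbabbbaab
  13 |   4 | baabbbbbbabbbaabbbabbbaab
  14 |   1 | babbaabbbbbbabbbaabbbabbbaab
  15 |  21 | babbbaab
  16 |  12 | babbbaabbbabbbaab
  17 |  24 | bbaab
  18 |  15 | bbaabbbabbbaab
  19 |   3 | bbaabbbbbbabbbaabbbabbbaab
  20 |  20 | bbabbbaab
  21 |  11 | bbabbbaabbbabbbaab
  22 |  23 | bbbaab
  23 |  14 | bbbaabbbabbbaab
  24 |  19 | bbbabbbaab
  25 |  10 | bbbabbbaabbbabbbaab
  26 |   9 | bbbbabbbaabbbabbbaab
  27 |   8 | bbbbbabbbaabbbabbbaab
  28 |   7 | bbbbbbabbbaabbbabbbaab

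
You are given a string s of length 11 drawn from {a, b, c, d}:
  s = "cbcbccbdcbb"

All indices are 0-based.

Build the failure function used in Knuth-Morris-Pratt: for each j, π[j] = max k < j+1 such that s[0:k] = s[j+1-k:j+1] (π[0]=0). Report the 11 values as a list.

π[0] = 0
j=1 s[j]='b': π[1]=0 (border '')
j=2 s[j]='c': π[2]=1 (border 'c')
j=3 s[j]='b': π[3]=2 (border 'cb')
j=4 s[j]='c': π[4]=3 (border 'cbc')
j=5 s[j]='c': k: 3→1→0; π[5]=1 (border 'c')
j=6 s[j]='b': π[6]=2 (border 'cb')
j=7 s[j]='d': k: 2→0; π[7]=0 (border '')
j=8 s[j]='c': π[8]=1 (border 'c')
j=9 s[j]='b': π[9]=2 (border 'cb')
j=10 s[j]='b': k: 2→0; π[10]=0 (border '')

[0, 0, 1, 2, 3, 1, 2, 0, 1, 2, 0]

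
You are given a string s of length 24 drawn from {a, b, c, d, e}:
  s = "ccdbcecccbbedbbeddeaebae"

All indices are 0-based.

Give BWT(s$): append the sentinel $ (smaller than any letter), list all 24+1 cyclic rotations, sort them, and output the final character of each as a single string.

ebeecddbbcce$cbecedadacbb

rank  rotation                   last
    0  $ccdbcecccbbedbbeddeaebae  e
    1  ae$ccdbcecccbbedbbeddeaeb  b
    2  aebae$ccdbcecccbbedbbedde  e
    3  bae$ccdbcecccbbedbbeddeae  e
    4  bbedbbeddeaebae$ccdbceccc  c
    5  bbeddeaebae$ccdbcecccbbed  d
    6  bcecccbbedbbeddeaebae$ccd  d
    7  bedbbeddeaebae$ccdbcecccb  b
    8  beddeaebae$ccdbcecccbbedb  b
    9  cbbedbbeddeaebae$ccdbcecc  c
   10  ccbbedbbeddeaebae$ccdbcec  c
   11  cccbbedbbeddeaebae$ccdbce  e
   12  ccdbcecccbbedbbeddeaebae$  $
   13  cdbcecccbbedbbeddeaebae$c  c
   14  cecccbbedbbeddeaebae$ccdb  b
   15  dbbeddeaebae$ccdbcecccbbe  e
   16  dbcecccbbedbbeddeaebae$cc  c
   17  ddeaebae$ccdbcecccbbedbbe  e
   18  deaebae$ccdbcecccbbedbbed  d
   19  e$ccdbcecccbbedbbeddeaeba  a
   20  eaebae$ccdbcecccbbedbbedd  d
   21  ebae$ccdbcecccbbedbbeddea  a
   22  ecccbbedbbeddeaebae$ccdbc  c
   23  edbbeddeaebae$ccdbcecccbb  b
   24  eddeaebae$ccdbcecccbbedbb  b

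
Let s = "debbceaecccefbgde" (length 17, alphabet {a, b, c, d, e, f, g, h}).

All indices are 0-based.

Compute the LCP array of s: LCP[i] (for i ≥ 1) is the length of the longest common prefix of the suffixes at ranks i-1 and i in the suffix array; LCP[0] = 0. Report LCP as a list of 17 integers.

rank | idx | suffix
   0 |   6 | aecccefbgde
   1 |   2 | bbceaecccefbgde
   2 |   3 | bceaecccefbgde
   3 |  13 | bgde
   4 |   8 | cccefbgde
   5 |   9 | ccefbgde
   6 |   4 | ceaecccefbgde
   7 |  10 | cefbgde
   8 |  15 | de
   9 |   0 | debbceaecccefbgde
  10 |  16 | e
  11 |   5 | eaecccefbgde
  12 |   1 | ebbceaecccefbgde
  13 |   7 | ecccefbgde
  14 |  11 | efbgde
  15 |  12 | fbgde
  16 |  14 | gde

SA = [6, 2, 3, 13, 8, 9, 4, 10, 15, 0, 16, 5, 1, 7, 11, 12, 14]
rank  pair      lcp
   1  s[6:],s[2:]  0  ''
   2  s[2:],s[3:]  1  'b'
   3  s[3:],s[13:]  1  'b'
   4  s[13:],s[8:]  0  ''
   5  s[8:],s[9:]  2  'cc'
   6  s[9:],s[4:]  1  'c'
   7  s[4:],s[10:]  2  'ce'
   8  s[10:],s[15:]  0  ''
   9  s[15:],s[0:]  2  'de'
  10  s[0:],s[16:]  0  ''
  11  s[16:],s[5:]  1  'e'
  12  s[5:],s[1:]  1  'e'
  13  s[1:],s[7:]  1  'e'
  14  s[7:],s[11:]  1  'e'
  15  s[11:],s[12:]  0  ''
  16  s[12:],s[14:]  0  ''

[0, 0, 1, 1, 0, 2, 1, 2, 0, 2, 0, 1, 1, 1, 1, 0, 0]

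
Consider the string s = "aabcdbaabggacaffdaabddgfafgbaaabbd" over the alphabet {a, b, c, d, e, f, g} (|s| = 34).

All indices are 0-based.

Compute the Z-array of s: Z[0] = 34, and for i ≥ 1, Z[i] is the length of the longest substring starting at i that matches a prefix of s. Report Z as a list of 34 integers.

Z[0]=34
i=1: i≥r, start 0; Z[1]=1 grow→box=[1,2)
i=2: i≥r, start 0; Z[2]=0
i=3: i≥r, start 0; Z[3]=0
i=4: i≥r, start 0; Z[4]=0
i=5: i≥r, start 0; Z[5]=0
i=6: i≥r, start 0; Z[6]=3 grow→box=[6,9)
i=7: min(r-i=2, Z[1]=1)=1; Z[7]=1
i=8: min(r-i=1, Z[2]=0)=0; Z[8]=0
i=9: i≥r, start 0; Z[9]=0
i=10: i≥r, start 0; Z[10]=0
i=11: i≥r, start 0; Z[11]=1 grow→box=[11,12)
i=12: i≥r, start 0; Z[12]=0
i=13: i≥r, start 0; Z[13]=1 grow→box=[13,14)
i=14: i≥r, start 0; Z[14]=0
i=15: i≥r, start 0; Z[15]=0
i=16: i≥r, start 0; Z[16]=0
i=17: i≥r, start 0; Z[17]=3 grow→box=[17,20)
i=18: min(r-i=2, Z[1]=1)=1; Z[18]=1
i=19: min(r-i=1, Z[2]=0)=0; Z[19]=0
i=20: i≥r, start 0; Z[20]=0
i=21: i≥r, start 0; Z[21]=0
i=22: i≥r, start 0; Z[22]=0
i=23: i≥r, start 0; Z[23]=0
i=24: i≥r, start 0; Z[24]=1 grow→box=[24,25)
i=25: i≥r, start 0; Z[25]=0
i=26: i≥r, start 0; Z[26]=0
i=27: i≥r, start 0; Z[27]=0
i=28: i≥r, start 0; Z[28]=2 grow→box=[28,30)
i=29: min(r-i=1, Z[1]=1)=1; Z[29]=3 grow→box=[29,32)
i=30: min(r-i=2, Z[1]=1)=1; Z[30]=1
i=31: min(r-i=1, Z[2]=0)=0; Z[31]=0
i=32: i≥r, start 0; Z[32]=0
i=33: i≥r, start 0; Z[33]=0

[34, 1, 0, 0, 0, 0, 3, 1, 0, 0, 0, 1, 0, 1, 0, 0, 0, 3, 1, 0, 0, 0, 0, 0, 1, 0, 0, 0, 2, 3, 1, 0, 0, 0]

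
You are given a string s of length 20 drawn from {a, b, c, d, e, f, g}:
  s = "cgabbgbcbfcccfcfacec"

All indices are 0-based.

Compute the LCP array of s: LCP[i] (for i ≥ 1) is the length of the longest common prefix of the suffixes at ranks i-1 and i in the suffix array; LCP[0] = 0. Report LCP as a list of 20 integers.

[0, 1, 0, 1, 1, 1, 0, 1, 1, 2, 1, 1, 2, 1, 0, 0, 1, 2, 0, 1]

rank | idx | suffix
   0 |   2 | abbgbcbfcccfcfacec
   1 |  16 | acec
   2 |   3 | bbgbcbfcccfcfacec
   3 |   6 | bcbfcccfcfacec
   4 |   8 | bfcccfcfacec
   5 |   4 | bgbcbfcccfcfacec
   6 |  19 | c
   7 |   7 | cbfcccfcfacec
   8 |  10 | cccfcfacec
   9 |  11 | ccfcfacec
  10 |  17 | cec
  11 |  14 | cfacec
  12 |  12 | cfcfacec
  13 |   0 | cgabbgbcbfcccfcfacec
  14 |  18 | ec
  15 |  15 | facec
  16 |   9 | fcccfcfacec
  17 |  13 | fcfacec
  18 |   1 | gabbgbcbfcccfcfacec
  19 |   5 | gbcbfcccfcfacec

SA = [2, 16, 3, 6, 8, 4, 19, 7, 10, 11, 17, 14, 12, 0, 18, 15, 9, 13, 1, 5]
rank  pair      lcp
   1  s[2:],s[16:]  1  'a'
   2  s[16:],s[3:]  0  ''
   3  s[3:],s[6:]  1  'b'
   4  s[6:],s[8:]  1  'b'
   5  s[8:],s[4:]  1  'b'
   6  s[4:],s[19:]  0  ''
   7  s[19:],s[7:]  1  'c'
   8  s[7:],s[10:]  1  'c'
   9  s[10:],s[11:]  2  'cc'
  10  s[11:],s[17:]  1  'c'
  11  s[17:],s[14:]  1  'c'
  12  s[14:],s[12:]  2  'cf'
  13  s[12:],s[0:]  1  'c'
  14  s[0:],s[18:]  0  ''
  15  s[18:],s[15:]  0  ''
  16  s[15:],s[9:]  1  'f'
  17  s[9:],s[13:]  2  'fc'
  18  s[13:],s[1:]  0  ''
  19  s[1:],s[5:]  1  'g'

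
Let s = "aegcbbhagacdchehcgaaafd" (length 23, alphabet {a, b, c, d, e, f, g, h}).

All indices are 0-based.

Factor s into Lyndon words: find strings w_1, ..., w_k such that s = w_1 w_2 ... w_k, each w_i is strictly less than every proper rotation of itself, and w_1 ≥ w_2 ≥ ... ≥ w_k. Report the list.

["aegcbbhag", "acdchehcg", "aaafd"]

emit factor 1: 'aegcbbhag' (i=0, period=9)
emit factor 2: 'acdchehcg' (i=9, period=9)
emit factor 3: 'aaafd' (i=18, period=5)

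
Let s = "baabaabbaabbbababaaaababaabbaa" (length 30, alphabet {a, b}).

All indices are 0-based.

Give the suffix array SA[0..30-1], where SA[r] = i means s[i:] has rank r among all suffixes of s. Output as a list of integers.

sorted suffixes:
  #0 SA[0]=29  'a'
  #1 SA[1]=28  'aa'
  #2 SA[2]=17  'aaaababaabbaa'
  #3 SA[3]=18  'aaababaabbaa'
  #4 SA[4]=1  'aabaabbaabbbababaaaababaabbaa'
  #5 SA[5]=19  'aababaabbaa'
  #6 SA[6]=24  'aabbaa'
  #7 SA[7]=4  'aabbaabbbababaaaababaabbaa'
  #8 SA[8]=8  'aabbbababaaaababaabbaa'
  #9 SA[9]=15  'abaaaababaabbaa'
  #10 SA[10]=22  'abaabbaa'
  #11 SA[11]=2  'abaabbaabbbababaaaababaabbaa'
  #12 SA[12]=13  'ababaaaababaabbaa'
  #13 SA[13]=20  'ababaabbaa'
  #14 SA[14]=25  'abbaa'
  #15 SA[15]=5  'abbaabbbababaaaababaabbaa'
  #16 SA[16]=9  'abbbababaaaababaabbaa'
  #17 SA[17]=27  'baa'
  #18 SA[18]=16  'baaaababaabbaa'
  #19 SA[19]=0  'baabaabbaabbbababaaaababaabbaa'
  #20 SA[20]=23  'baabbaa'
  #21 SA[21]=3  'baabbaabbbababaaaababaabbaa'
  #22 SA[22]=7  'baabbbababaaaababaabbaa'
  #23 SA[23]=14  'babaaaababaabbaa'
  #24 SA[24]=21  'babaabbaa'
  #25 SA[25]=12  'bababaaaababaabbaa'
  #26 SA[26]=26  'bbaa'
  #27 SA[27]=6  'bbaabbbababaaaababaabbaa'
  #28 SA[28]=11  'bbababaaaababaabbaa'
  #29 SA[29]=10  'bbbababaaaababaabbaa'

[29, 28, 17, 18, 1, 19, 24, 4, 8, 15, 22, 2, 13, 20, 25, 5, 9, 27, 16, 0, 23, 3, 7, 14, 21, 12, 26, 6, 11, 10]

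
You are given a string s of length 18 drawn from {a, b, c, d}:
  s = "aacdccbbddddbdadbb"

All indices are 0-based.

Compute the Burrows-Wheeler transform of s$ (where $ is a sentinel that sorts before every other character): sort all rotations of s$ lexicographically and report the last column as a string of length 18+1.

b$adbdcdbcdabadcddb

rank  rotation             last
    0  $aacdccbbddddbdadbb  b
    1  aacdccbbddddbdadbb$  $
    2  acdccbbddddbdadbb$a  a
    3  adbb$aacdccbbddddbd  d
    4  b$aacdccbbddddbdadb  b
    5  bb$aacdccbbddddbdad  d
    6  bbddddbdadbb$aacdcc  c
    7  bdadbb$aacdccbbdddd  d
    8  bddddbdadbb$aacdccb  b
    9  cbbddddbdadbb$aacdc  c
   10  ccbbddddbdadbb$aacd  d
   11  cdccbbddddbdadbb$aa  a
   12  dadbb$aacdccbbddddb  b
   13  dbb$aacdccbbddddbda  a
   14  dbdadbb$aacdccbbddd  d
   15  dccbbddddbdadbb$aac  c
   16  ddbdadbb$aacdccbbdd  d
   17  dddbdadbb$aacdccbbd  d
   18  ddddbdadbb$aacdccbb  b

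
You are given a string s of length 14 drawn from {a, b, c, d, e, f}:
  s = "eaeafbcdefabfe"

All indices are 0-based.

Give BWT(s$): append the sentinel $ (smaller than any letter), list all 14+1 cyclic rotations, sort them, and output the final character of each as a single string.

efeefabcf$adeab

rank  rotation         last
    0  $eaeafbcdefabfe  e
    1  abfe$eaeafbcdef  f
    2  aeafbcdefabfe$e  e
    3  afbcdefabfe$eae  e
    4  bcdefabfe$eaeaf  f
    5  bfe$eaeafbcdefa  a
    6  cdefabfe$eaeafb  b
    7  defabfe$eaeafbc  c
    8  e$eaeafbcdefabf  f
    9  eaeafbcdefabfe$  $
   10  eafbcdefabfe$ea  a
   11  efabfe$eaeafbcd  d
   12  fabfe$eaeafbcde  e
   13  fbcdefabfe$eaea  a
   14  fe$eaeafbcdefab  b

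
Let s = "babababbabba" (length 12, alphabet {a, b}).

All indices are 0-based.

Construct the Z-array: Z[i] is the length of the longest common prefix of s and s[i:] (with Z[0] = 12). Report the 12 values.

[12, 0, 5, 0, 3, 0, 1, 3, 0, 1, 2, 0]

Z[0]=12
i=1: outside box; Z[1]=0
i=2: outside box; Z[2]=5 scan→box=[2,7)
i=3: min(r-i=4, Z[1]=0)=0; Z[3]=0
i=4: min(r-i=3, Z[2]=5)=3; Z[4]=3
i=5: min(r-i=2, Z[3]=0)=0; Z[5]=0
i=6: min(r-i=1, Z[4]=3)=1; Z[6]=1
i=7: outside box; Z[7]=3 scan→box=[7,10)
i=8: min(r-i=2, Z[1]=0)=0; Z[8]=0
i=9: min(r-i=1, Z[2]=5)=1; Z[9]=1
i=10: outside box; Z[10]=2 scan→box=[10,12)
i=11: min(r-i=1, Z[1]=0)=0; Z[11]=0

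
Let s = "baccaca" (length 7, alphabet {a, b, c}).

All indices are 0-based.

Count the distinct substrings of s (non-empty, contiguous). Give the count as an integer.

22

rank | idx | suffix
   0 |   6 | a
   1 |   4 | aca
   2 |   1 | accaca
   3 |   0 | baccaca
   4 |   5 | ca
   5 |   3 | caca
   6 |   2 | ccaca

SA = [6, 4, 1, 0, 5, 3, 2]
i: (SA[i-1],SA[i]) lcp shared
  1: (6,4) 1 'a'
  2: (4,1) 2 'ac'
  3: (1,0) 0 ''
  4: (0,5) 0 ''
  5: (5,3) 2 'ca'
  6: (3,2) 1 'c'

n(n+1)/2 = 7·8/2 = 28
Σ LCP = 0 + 1 + 2 + 0 + 0 + 2 + 1 = 6
distinct = 28 − 6 = 22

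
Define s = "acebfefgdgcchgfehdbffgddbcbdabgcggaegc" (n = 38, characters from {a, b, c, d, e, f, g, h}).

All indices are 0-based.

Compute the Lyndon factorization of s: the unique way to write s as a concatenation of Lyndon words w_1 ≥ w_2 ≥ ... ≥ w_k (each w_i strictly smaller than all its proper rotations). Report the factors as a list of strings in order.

emit factor 1: 'acebfefgdgcchgfehdbffgddbcbd' (i=0, period=28)
emit factor 2: 'abgcggaegc' (i=28, period=10)

["acebfefgdgcchgfehdbffgddbcbd", "abgcggaegc"]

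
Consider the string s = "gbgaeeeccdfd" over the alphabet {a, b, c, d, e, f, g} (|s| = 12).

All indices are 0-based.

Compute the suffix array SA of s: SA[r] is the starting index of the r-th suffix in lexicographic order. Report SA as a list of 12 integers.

[3, 1, 7, 8, 11, 9, 6, 5, 4, 10, 2, 0]

sorted suffixes:
  #0 SA[0]=3  'aeeeccdfd'
  #1 SA[1]=1  'bgaeeeccdfd'
  #2 SA[2]=7  'ccdfd'
  #3 SA[3]=8  'cdfd'
  #4 SA[4]=11  'd'
  #5 SA[5]=9  'dfd'
  #6 SA[6]=6  'eccdfd'
  #7 SA[7]=5  'eeccdfd'
  #8 SA[8]=4  'eeeccdfd'
  #9 SA[9]=10  'fd'
  #10 SA[10]=2  'gaeeeccdfd'
  #11 SA[11]=0  'gbgaeeeccdfd'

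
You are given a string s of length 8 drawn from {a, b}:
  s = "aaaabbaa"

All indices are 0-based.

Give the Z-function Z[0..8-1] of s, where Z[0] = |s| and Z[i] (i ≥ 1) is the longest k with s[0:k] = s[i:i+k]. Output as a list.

Z[0]=8
i=1: outside box; Z[1]=3 scan→box=[1,4)
i=2: min(r-i=2, Z[1]=3)=2; Z[2]=2
i=3: min(r-i=1, Z[2]=2)=1; Z[3]=1
i=4: outside box; Z[4]=0
i=5: outside box; Z[5]=0
i=6: outside box; Z[6]=2 scan→box=[6,8)
i=7: min(r-i=1, Z[1]=3)=1; Z[7]=1

[8, 3, 2, 1, 0, 0, 2, 1]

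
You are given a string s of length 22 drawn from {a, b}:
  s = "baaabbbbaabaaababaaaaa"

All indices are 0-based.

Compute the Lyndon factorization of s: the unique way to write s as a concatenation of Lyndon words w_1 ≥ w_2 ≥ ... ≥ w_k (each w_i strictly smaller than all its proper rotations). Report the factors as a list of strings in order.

["b", "aaabbbbaab", "aaabab", "a", "a", "a", "a", "a"]

emit factor 1: 'b' (i=0, period=1)
emit factor 2: 'aaabbbbaab' (i=1, period=10)
emit factor 3: 'aaabab' (i=11, period=6)
emit factor 4: 'a' (i=17, period=1)
emit factor 5: 'a' (i=18, period=1)
emit factor 6: 'a' (i=19, period=1)
emit factor 7: 'a' (i=20, period=1)
emit factor 8: 'a' (i=21, period=1)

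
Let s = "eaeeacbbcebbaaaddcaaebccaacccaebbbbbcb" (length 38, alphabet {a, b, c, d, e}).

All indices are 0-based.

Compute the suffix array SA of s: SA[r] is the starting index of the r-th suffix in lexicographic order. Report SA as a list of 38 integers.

rank→(start, suffix):
  0 → (12, 'aaaddcaaebccaacccaebbbbbcb')
  1 → (24, 'aacccaebbbbbcb')
  2 → (13, 'aaddcaaebccaacccaebbbbbcb')
  3 → (18, 'aaebccaacccaebbbbbcb')
  4 → (4, 'acbbcebbaaaddcaaebccaacccaebbbbbcb')
  5 → (25, 'acccaebbbbbcb')
  6 → (14, 'addcaaebccaacccaebbbbbcb')
  7 → (29, 'aebbbbbcb')
  8 → (19, 'aebccaacccaebbbbbcb')
  9 → (1, 'aeeacbbcebbaaaddcaaebccaacccaebbbbbcb')
  10 → (37, 'b')
  11 → (11, 'baaaddcaaebccaacccaebbbbbcb')
  12 → (10, 'bbaaaddcaaebccaacccaebbbbbcb')
  13 → (31, 'bbbbbcb')
  14 → (32, 'bbbbcb')
  15 → (33, 'bbbcb')
  16 → (34, 'bbcb')
  17 → (6, 'bbcebbaaaddcaaebccaacccaebbbbbcb')
  18 → (35, 'bcb')
  19 → (21, 'bccaacccaebbbbbcb')
  20 → (7, 'bcebbaaaddcaaebccaacccaebbbbbcb')
  21 → (23, 'caacccaebbbbbcb')
  22 → (17, 'caaebccaacccaebbbbbcb')
  23 → (28, 'caebbbbbcb')
  24 → (36, 'cb')
  25 → (5, 'cbbcebbaaaddcaaebccaacccaebbbbbcb')
  26 → (22, 'ccaacccaebbbbbcb')
  27 → (27, 'ccaebbbbbcb')
  28 → (26, 'cccaebbbbbcb')
  29 → (8, 'cebbaaaddcaaebccaacccaebbbbbcb')
  30 → (16, 'dcaaebccaacccaebbbbbcb')
  31 → (15, 'ddcaaebccaacccaebbbbbcb')
  32 → (3, 'eacbbcebbaaaddcaaebccaacccaebbbbbcb')
  33 → (0, 'eaeeacbbcebbaaaddcaaebccaacccaebbbbbcb')
  34 → (9, 'ebbaaaddcaaebccaacccaebbbbbcb')
  35 → (30, 'ebbbbbcb')
  36 → (20, 'ebccaacccaebbbbbcb')
  37 → (2, 'eeacbbcebbaaaddcaaebccaacccaebbbbbcb')

[12, 24, 13, 18, 4, 25, 14, 29, 19, 1, 37, 11, 10, 31, 32, 33, 34, 6, 35, 21, 7, 23, 17, 28, 36, 5, 22, 27, 26, 8, 16, 15, 3, 0, 9, 30, 20, 2]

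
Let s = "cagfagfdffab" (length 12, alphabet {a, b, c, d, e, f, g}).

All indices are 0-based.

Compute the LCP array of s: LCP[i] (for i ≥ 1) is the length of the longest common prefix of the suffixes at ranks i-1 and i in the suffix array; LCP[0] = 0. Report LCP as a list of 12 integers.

[0, 1, 3, 0, 0, 0, 0, 2, 1, 1, 0, 2]

rank | idx | suffix
   0 |  10 | ab
   1 |   1 | agfagfdffab
   2 |   4 | agfdffab
   3 |  11 | b
   4 |   0 | cagfagfdffab
   5 |   7 | dffab
   6 |   9 | fab
   7 |   3 | fagfdffab
   8 |   6 | fdffab
   9 |   8 | ffab
  10 |   2 | gfagfdffab
  11 |   5 | gfdffab

SA = [10, 1, 4, 11, 0, 7, 9, 3, 6, 8, 2, 5]
i: (SA[i-1],SA[i]) lcp shared
  1: (10,1) 1 'a'
  2: (1,4) 3 'agf'
  3: (4,11) 0 ''
  4: (11,0) 0 ''
  5: (0,7) 0 ''
  6: (7,9) 0 ''
  7: (9,3) 2 'fa'
  8: (3,6) 1 'f'
  9: (6,8) 1 'f'
  10: (8,2) 0 ''
  11: (2,5) 2 'gf'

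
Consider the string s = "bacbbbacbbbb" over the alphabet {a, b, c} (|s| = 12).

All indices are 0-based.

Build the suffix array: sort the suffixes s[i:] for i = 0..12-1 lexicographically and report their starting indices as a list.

[1, 6, 11, 0, 5, 10, 4, 9, 3, 8, 2, 7]

sorted suffixes:
  #0 SA[0]=1  'acbbbacbbbb'
  #1 SA[1]=6  'acbbbb'
  #2 SA[2]=11  'b'
  #3 SA[3]=0  'bacbbbacbbbb'
  #4 SA[4]=5  'bacbbbb'
  #5 SA[5]=10  'bb'
  #6 SA[6]=4  'bbacbbbb'
  #7 SA[7]=9  'bbb'
  #8 SA[8]=3  'bbbacbbbb'
  #9 SA[9]=8  'bbbb'
  #10 SA[10]=2  'cbbbacbbbb'
  #11 SA[11]=7  'cbbbb'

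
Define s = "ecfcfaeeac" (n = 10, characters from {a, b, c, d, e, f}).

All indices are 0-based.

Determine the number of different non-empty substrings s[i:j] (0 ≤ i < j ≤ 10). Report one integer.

rank | idx | suffix
   0 |   8 | ac
   1 |   5 | aeeac
   2 |   9 | c
   3 |   3 | cfaeeac
   4 |   1 | cfcfaeeac
   5 |   7 | eac
   6 |   0 | ecfcfaeeac
   7 |   6 | eeac
   8 |   4 | faeeac
   9 |   2 | fcfaeeac

SA = [8, 5, 9, 3, 1, 7, 0, 6, 4, 2]
rank  pair      lcp
   1  s[8:],s[5:]  1  'a'
   2  s[5:],s[9:]  0  ''
   3  s[9:],s[3:]  1  'c'
   4  s[3:],s[1:]  2  'cf'
   5  s[1:],s[7:]  0  ''
   6  s[7:],s[0:]  1  'e'
   7  s[0:],s[6:]  1  'e'
   8  s[6:],s[4:]  0  ''
   9  s[4:],s[2:]  1  'f'

n(n+1)/2 = 10·11/2 = 55
Σ LCP = 0 + 1 + 0 + 1 + 2 + 0 + 1 + 1 + 0 + 1 = 7
distinct = 55 − 7 = 48

48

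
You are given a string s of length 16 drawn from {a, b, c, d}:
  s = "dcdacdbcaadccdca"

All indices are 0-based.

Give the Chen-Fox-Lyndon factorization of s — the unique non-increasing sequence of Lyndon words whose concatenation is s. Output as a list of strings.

["d", "cd", "acdbc", "aadccdc", "a"]

emit factor 1: 'd' (i=0, period=1)
emit factor 2: 'cd' (i=1, period=2)
emit factor 3: 'acdbc' (i=3, period=5)
emit factor 4: 'aadccdc' (i=8, period=7)
emit factor 5: 'a' (i=15, period=1)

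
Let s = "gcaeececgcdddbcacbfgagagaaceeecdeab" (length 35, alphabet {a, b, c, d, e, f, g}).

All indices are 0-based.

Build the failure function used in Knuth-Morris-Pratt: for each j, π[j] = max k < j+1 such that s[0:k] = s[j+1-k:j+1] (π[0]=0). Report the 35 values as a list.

π[0] = 0
j=1 s[j]='c': π[1]=0 (border '')
j=2 s[j]='a': π[2]=0 (border '')
j=3 s[j]='e': π[3]=0 (border '')
j=4 s[j]='e': π[4]=0 (border '')
j=5 s[j]='c': π[5]=0 (border '')
j=6 s[j]='e': π[6]=0 (border '')
j=7 s[j]='c': π[7]=0 (border '')
j=8 s[j]='g': π[8]=1 (border 'g')
j=9 s[j]='c': π[9]=2 (border 'gc')
j=10 s[j]='d': k: 2→0; π[10]=0 (border '')
j=11 s[j]='d': π[11]=0 (border '')
j=12 s[j]='d': π[12]=0 (border '')
j=13 s[j]='b': π[13]=0 (border '')
j=14 s[j]='c': π[14]=0 (border '')
j=15 s[j]='a': π[15]=0 (border '')
j=16 s[j]='c': π[16]=0 (border '')
j=17 s[j]='b': π[17]=0 (border '')
j=18 s[j]='f': π[18]=0 (border '')
j=19 s[j]='g': π[19]=1 (border 'g')
j=20 s[j]='a': k: 1→0; π[20]=0 (border '')
j=21 s[j]='g': π[21]=1 (border 'g')
j=22 s[j]='a': k: 1→0; π[22]=0 (border '')
j=23 s[j]='g': π[23]=1 (border 'g')
j=24 s[j]='a': k: 1→0; π[24]=0 (border '')
j=25 s[j]='a': π[25]=0 (border '')
j=26 s[j]='c': π[26]=0 (border '')
j=27 s[j]='e': π[27]=0 (border '')
j=28 s[j]='e': π[28]=0 (border '')
j=29 s[j]='e': π[29]=0 (border '')
j=30 s[j]='c': π[30]=0 (border '')
j=31 s[j]='d': π[31]=0 (border '')
j=32 s[j]='e': π[32]=0 (border '')
j=33 s[j]='a': π[33]=0 (border '')
j=34 s[j]='b': π[34]=0 (border '')

[0, 0, 0, 0, 0, 0, 0, 0, 1, 2, 0, 0, 0, 0, 0, 0, 0, 0, 0, 1, 0, 1, 0, 1, 0, 0, 0, 0, 0, 0, 0, 0, 0, 0, 0]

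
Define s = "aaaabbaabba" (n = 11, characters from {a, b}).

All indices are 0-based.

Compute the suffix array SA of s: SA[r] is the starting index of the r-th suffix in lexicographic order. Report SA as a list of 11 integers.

rank | idx | suffix
   0 |  10 | a
   1 |   0 | aaaabbaabba
   2 |   1 | aaabbaabba
   3 |   6 | aabba
   4 |   2 | aabbaabba
   5 |   7 | abba
   6 |   3 | abbaabba
   7 |   9 | ba
   8 |   5 | baabba
   9 |   8 | bba
  10 |   4 | bbaabba

[10, 0, 1, 6, 2, 7, 3, 9, 5, 8, 4]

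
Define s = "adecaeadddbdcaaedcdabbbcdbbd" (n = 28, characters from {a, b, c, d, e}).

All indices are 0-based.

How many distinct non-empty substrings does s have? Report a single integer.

rank | idx | suffix
   0 |  13 | aaedcdabbbcdbbd
   1 |  19 | abbbcdbbd
   2 |   6 | adddbdcaaedcdabbbcdbbd
   3 |   0 | adecaeadddbdcaaedcdabbbcdbbd
   4 |   4 | aeadddbdcaaedcdabbbcdbbd
   5 |  14 | aedcdabbbcdbbd
   6 |  20 | bbbcdbbd
   7 |  21 | bbcdbbd
   8 |  25 | bbd
   9 |  22 | bcdbbd
  10 |  26 | bd
  11 |  10 | bdcaaedcdabbbcdbbd
  12 |  12 | caaedcdabbbcdbbd
  13 |   3 | caeadddbdcaaedcdabbbcdbbd
  14 |  17 | cdabbbcdbbd
  15 |  23 | cdbbd
  16 |  27 | d
  17 |  18 | dabbbcdbbd
  18 |  24 | dbbd
  19 |   9 | dbdcaaedcdabbbcdbbd
  20 |  11 | dcaaedcdabbbcdbbd
  21 |  16 | dcdabbbcdbbd
  22 |   8 | ddbdcaaedcdabbbcdbbd
  23 |   7 | dddbdcaaedcdabbbcdbbd
  24 |   1 | decaeadddbdcaaedcdabbbcdbbd
  25 |   5 | eadddbdcaaedcdabbbcdbbd
  26 |   2 | ecaeadddbdcaaedcdabbbcdbbd
  27 |  15 | edcdabbbcdbbd

SA = [13, 19, 6, 0, 4, 14, 20, 21, 25, 22, 26, 10, 12, 3, 17, 23, 27, 18, 24, 9, 11, 16, 8, 7, 1, 5, 2, 15]
rank  pair      lcp
   1  s[13:],s[19:]  1  'a'
   2  s[19:],s[6:]  1  'a'
   3  s[6:],s[0:]  2  'ad'
   4  s[0:],s[4:]  1  'a'
   5  s[4:],s[14:]  2  'ae'
   6  s[14:],s[20:]  0  ''
   7  s[20:],s[21:]  2  'bb'
   8  s[21:],s[25:]  2  'bb'
   9  s[25:],s[22:]  1  'b'
  10  s[22:],s[26:]  1  'b'
  11  s[26:],s[10:]  2  'bd'
  12  s[10:],s[12:]  0  ''
  13  s[12:],s[3:]  2  'ca'
  14  s[3:],s[17:]  1  'c'
  15  s[17:],s[23:]  2  'cd'
  16  s[23:],s[27:]  0  ''
  17  s[27:],s[18:]  1  'd'
  18  s[18:],s[24:]  1  'd'
  19  s[24:],s[9:]  2  'db'
  20  s[9:],s[11:]  1  'd'
  21  s[11:],s[16:]  2  'dc'
  22  s[16:],s[8:]  1  'd'
  23  s[8:],s[7:]  2  'dd'
  24  s[7:],s[1:]  1  'd'
  25  s[1:],s[5:]  0  ''
  26  s[5:],s[2:]  1  'e'
  27  s[2:],s[15:]  1  'e'

n(n+1)/2 = 28·29/2 = 406
Σ LCP = 0 + 1 + 1 + 2 + 1 + 2 + 0 + 2 + 2 + 1 + 1 + 2 + 0 + 2 + 1 + 2 + 0 + 1 + 1 + 2 + 1 + 2 + 1 + 2 + 1 + 0 + 1 + 1 = 33
distinct = 406 − 33 = 373

373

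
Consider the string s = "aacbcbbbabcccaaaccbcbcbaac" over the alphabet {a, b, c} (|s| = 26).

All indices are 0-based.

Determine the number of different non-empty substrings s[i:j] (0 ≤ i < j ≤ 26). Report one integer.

rank | idx | suffix
   0 |  13 | aaaccbcbcbaac
   1 |  23 | aac
   2 |   0 | aacbcbbbabcccaaaccbcbcbaac
   3 |  14 | aaccbcbcbaac
   4 |   8 | abcccaaaccbcbcbaac
   5 |  24 | ac
   6 |   1 | acbcbbbabcccaaaccbcbcbaac
   7 |  15 | accbcbcbaac
   8 |  22 | baac
   9 |   7 | babcccaaaccbcbcbaac
  10 |   6 | bbabcccaaaccbcbcbaac
  11 |   5 | bbbabcccaaaccbcbcbaac
  12 |  20 | bcbaac
  13 |   3 | bcbbbabcccaaaccbcbcbaac
  14 |  18 | bcbcbaac
  15 |   9 | bcccaaaccbcbcbaac
  16 |  25 | c
  17 |  12 | caaaccbcbcbaac
  18 |  21 | cbaac
  19 |   4 | cbbbabcccaaaccbcbcbaac
  20 |  19 | cbcbaac
  21 |   2 | cbcbbbabcccaaaccbcbcbaac
  22 |  17 | cbcbcbaac
  23 |  11 | ccaaaccbcbcbaac
  24 |  16 | ccbcbcbaac
  25 |  10 | cccaaaccbcbcbaac

SA = [13, 23, 0, 14, 8, 24, 1, 15, 22, 7, 6, 5, 20, 3, 18, 9, 25, 12, 21, 4, 19, 2, 17, 11, 16, 10]
i: (SA[i-1],SA[i]) lcp shared
  1: (13,23) 2 'aa'
  2: (23,0) 3 'aac'
  3: (0,14) 3 'aac'
  4: (14,8) 1 'a'
  5: (8,24) 1 'a'
  6: (24,1) 2 'ac'
  7: (1,15) 2 'ac'
  8: (15,22) 0 ''
  9: (22,7) 2 'ba'
  10: (7,6) 1 'b'
  11: (6,5) 2 'bb'
  12: (5,20) 1 'b'
  13: (20,3) 3 'bcb'
  14: (3,18) 3 'bcb'
  15: (18,9) 2 'bc'
  16: (9,25) 0 ''
  17: (25,12) 1 'c'
  18: (12,21) 1 'c'
  19: (21,4) 2 'cb'
  20: (4,19) 2 'cb'
  21: (19,2) 4 'cbcb'
  22: (2,17) 4 'cbcb'
  23: (17,11) 1 'c'
  24: (11,16) 2 'cc'
  25: (16,10) 2 'cc'

n(n+1)/2 = 26·27/2 = 351
Σ LCP = 0 + 2 + 3 + 3 + 1 + 1 + 2 + 2 + 0 + 2 + 1 + 2 + 1 + 3 + 3 + 2 + 0 + 1 + 1 + 2 + 2 + 4 + 4 + 1 + 2 + 2 = 47
distinct = 351 − 47 = 304

304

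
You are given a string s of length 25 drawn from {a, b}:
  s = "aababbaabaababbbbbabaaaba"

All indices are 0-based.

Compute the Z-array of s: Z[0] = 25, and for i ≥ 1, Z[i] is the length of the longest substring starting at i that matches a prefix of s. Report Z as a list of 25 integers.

Z[0]=25
i=1: i≥r, start 0; Z[1]=1 scan→box=[1,2)
i=2: i≥r, start 0; Z[2]=0
i=3: i≥r, start 0; Z[3]=1 scan→box=[3,4)
i=4: i≥r, start 0; Z[4]=0
i=5: i≥r, start 0; Z[5]=0
i=6: i≥r, start 0; Z[6]=4 scan→box=[6,10)
i=7: min(r-i=3, Z[1]=1)=1; Z[7]=1
i=8: min(r-i=2, Z[2]=0)=0; Z[8]=0
i=9: min(r-i=1, Z[3]=1)=1; Z[9]=6 scan→box=[9,15)
i=10: min(r-i=5, Z[1]=1)=1; Z[10]=1
i=11: min(r-i=4, Z[2]=0)=0; Z[11]=0
i=12: min(r-i=3, Z[3]=1)=1; Z[12]=1
i=13: min(r-i=2, Z[4]=0)=0; Z[13]=0
i=14: min(r-i=1, Z[5]=0)=0; Z[14]=0
i=15: i≥r, start 0; Z[15]=0
i=16: i≥r, start 0; Z[16]=0
i=17: i≥r, start 0; Z[17]=0
i=18: i≥r, start 0; Z[18]=1 scan→box=[18,19)
i=19: i≥r, start 0; Z[19]=0
i=20: i≥r, start 0; Z[20]=2 scan→box=[20,22)
i=21: min(r-i=1, Z[1]=1)=1; Z[21]=4 scan→box=[21,25)
i=22: min(r-i=3, Z[1]=1)=1; Z[22]=1
i=23: min(r-i=2, Z[2]=0)=0; Z[23]=0
i=24: min(r-i=1, Z[3]=1)=1; Z[24]=1

[25, 1, 0, 1, 0, 0, 4, 1, 0, 6, 1, 0, 1, 0, 0, 0, 0, 0, 1, 0, 2, 4, 1, 0, 1]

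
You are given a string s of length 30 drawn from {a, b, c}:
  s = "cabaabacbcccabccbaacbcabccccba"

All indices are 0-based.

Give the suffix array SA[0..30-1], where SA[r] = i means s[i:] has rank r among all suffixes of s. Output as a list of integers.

rank | idx | suffix
   0 |  29 | a
   1 |   3 | aabacbcccabccbaacbcabccccba
   2 |  17 | aacbcabccccba
   3 |   1 | abaabacbcccabccbaacbcabccccba
   4 |   4 | abacbcccabccbaacbcabccccba
   5 |  12 | abccbaacbcabccccba
   6 |  22 | abccccba
   7 |  18 | acbcabccccba
   8 |   6 | acbcccabccbaacbcabccccba
   9 |  28 | ba
  10 |   2 | baabacbcccabccbaacbcabccccba
  11 |  16 | baacbcabccccba
  12 |   5 | bacbcccabccbaacbcabccccba
  13 |  20 | bcabccccba
  14 |  13 | bccbaacbcabccccba
  15 |   8 | bcccabccbaacbcabccccba
  16 |  23 | bccccba
  17 |   0 | cabaabacbcccabccbaacbcabccccba
  18 |  11 | cabccbaacbcabccccba
  19 |  21 | cabccccba
  20 |  27 | cba
  21 |  15 | cbaacbcabccccba
  22 |  19 | cbcabccccba
  23 |   7 | cbcccabccbaacbcabccccba
  24 |  10 | ccabccbaacbcabccccba
  25 |  26 | ccba
  26 |  14 | ccbaacbcabccccba
  27 |   9 | cccabccbaacbcabccccba
  28 |  25 | cccba
  29 |  24 | ccccba

[29, 3, 17, 1, 4, 12, 22, 18, 6, 28, 2, 16, 5, 20, 13, 8, 23, 0, 11, 21, 27, 15, 19, 7, 10, 26, 14, 9, 25, 24]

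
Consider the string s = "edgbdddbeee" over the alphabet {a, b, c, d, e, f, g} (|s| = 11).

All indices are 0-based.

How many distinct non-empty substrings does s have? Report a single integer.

57

rank→(start, suffix):
  0 → (3, 'bdddbeee')
  1 → (7, 'beee')
  2 → (6, 'dbeee')
  3 → (5, 'ddbeee')
  4 → (4, 'dddbeee')
  5 → (1, 'dgbdddbeee')
  6 → (10, 'e')
  7 → (0, 'edgbdddbeee')
  8 → (9, 'ee')
  9 → (8, 'eee')
  10 → (2, 'gbdddbeee')

SA = [3, 7, 6, 5, 4, 1, 10, 0, 9, 8, 2]
rank  pair      lcp
   1  s[3:],s[7:]  1  'b'
   2  s[7:],s[6:]  0  ''
   3  s[6:],s[5:]  1  'd'
   4  s[5:],s[4:]  2  'dd'
   5  s[4:],s[1:]  1  'd'
   6  s[1:],s[10:]  0  ''
   7  s[10:],s[0:]  1  'e'
   8  s[0:],s[9:]  1  'e'
   9  s[9:],s[8:]  2  'ee'
  10  s[8:],s[2:]  0  ''

n(n+1)/2 = 11·12/2 = 66
Σ LCP = 0 + 1 + 0 + 1 + 2 + 1 + 0 + 1 + 1 + 2 + 0 = 9
distinct = 66 − 9 = 57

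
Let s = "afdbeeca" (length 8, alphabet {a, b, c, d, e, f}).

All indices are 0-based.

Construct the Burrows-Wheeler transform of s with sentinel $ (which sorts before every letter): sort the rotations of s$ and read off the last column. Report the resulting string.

ac$defeba

rank  rotation   last
    0  $afdbeeca  a
    1  a$afdbeec  c
    2  afdbeeca$  $
    3  beeca$afd  d
    4  ca$afdbee  e
    5  dbeeca$af  f
    6  eca$afdbe  e
    7  eeca$afdb  b
    8  fdbeeca$a  a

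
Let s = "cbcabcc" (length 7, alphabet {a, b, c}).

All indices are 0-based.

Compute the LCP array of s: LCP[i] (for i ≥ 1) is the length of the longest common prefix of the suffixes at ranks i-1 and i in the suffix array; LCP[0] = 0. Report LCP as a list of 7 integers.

[0, 0, 2, 0, 1, 1, 1]

rank | idx | suffix
   0 |   3 | abcc
   1 |   1 | bcabcc
   2 |   4 | bcc
   3 |   6 | c
   4 |   2 | cabcc
   5 |   0 | cbcabcc
   6 |   5 | cc

SA = [3, 1, 4, 6, 2, 0, 5]
i: (SA[i-1],SA[i]) lcp shared
  1: (3,1) 0 ''
  2: (1,4) 2 'bc'
  3: (4,6) 0 ''
  4: (6,2) 1 'c'
  5: (2,0) 1 'c'
  6: (0,5) 1 'c'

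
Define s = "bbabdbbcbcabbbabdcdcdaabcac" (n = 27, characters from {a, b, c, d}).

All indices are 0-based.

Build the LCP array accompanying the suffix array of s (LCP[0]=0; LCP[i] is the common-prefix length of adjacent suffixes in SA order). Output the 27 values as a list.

sorted suffixes:
  #0 SA[0]=21  'aabcac'
  #1 SA[1]=10  'abbbabdcdcdaabcac'
  #2 SA[2]=22  'abcac'
  #3 SA[3]=2  'abdbbcbcabbbabdcdcdaabcac'
  #4 SA[4]=14  'abdcdcdaabcac'
  #5 SA[5]=25  'ac'
  #6 SA[6]=1  'babdbbcbcabbbabdcdcdaabcac'
  #7 SA[7]=13  'babdcdcdaabcac'
  #8 SA[8]=0  'bbabdbbcbcabbbabdcdcdaabcac'
  #9 SA[9]=12  'bbabdcdcdaabcac'
  #10 SA[10]=11  'bbbabdcdcdaabcac'
  #11 SA[11]=5  'bbcbcabbbabdcdcdaabcac'
  #12 SA[12]=8  'bcabbbabdcdcdaabcac'
  #13 SA[13]=23  'bcac'
  #14 SA[14]=6  'bcbcabbbabdcdcdaabcac'
  #15 SA[15]=3  'bdbbcbcabbbabdcdcdaabcac'
  #16 SA[16]=15  'bdcdcdaabcac'
  #17 SA[17]=26  'c'
  #18 SA[18]=9  'cabbbabdcdcdaabcac'
  #19 SA[19]=24  'cac'
  #20 SA[20]=7  'cbcabbbabdcdcdaabcac'
  #21 SA[21]=19  'cdaabcac'
  #22 SA[22]=17  'cdcdaabcac'
  #23 SA[23]=20  'daabcac'
  #24 SA[24]=4  'dbbcbcabbbabdcdcdaabcac'
  #25 SA[25]=18  'dcdaabcac'
  #26 SA[26]=16  'dcdcdaabcac'

SA = [21, 10, 22, 2, 14, 25, 1, 13, 0, 12, 11, 5, 8, 23, 6, 3, 15, 26, 9, 24, 7, 19, 17, 20, 4, 18, 16]
i: (SA[i-1],SA[i]) lcp shared
  1: (21,10) 1 'a'
  2: (10,22) 2 'ab'
  3: (22,2) 2 'ab'
  4: (2,14) 3 'abd'
  5: (14,25) 1 'a'
  6: (25,1) 0 ''
  7: (1,13) 4 'babd'
  8: (13,0) 1 'b'
  9: (0,12) 5 'bbabd'
  10: (12,11) 2 'bb'
  11: (11,5) 2 'bb'
  12: (5,8) 1 'b'
  13: (8,23) 3 'bca'
  14: (23,6) 2 'bc'
  15: (6,3) 1 'b'
  16: (3,15) 2 'bd'
  17: (15,26) 0 ''
  18: (26,9) 1 'c'
  19: (9,24) 2 'ca'
  20: (24,7) 1 'c'
  21: (7,19) 1 'c'
  22: (19,17) 2 'cd'
  23: (17,20) 0 ''
  24: (20,4) 1 'd'
  25: (4,18) 1 'd'
  26: (18,16) 3 'dcd'

[0, 1, 2, 2, 3, 1, 0, 4, 1, 5, 2, 2, 1, 3, 2, 1, 2, 0, 1, 2, 1, 1, 2, 0, 1, 1, 3]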